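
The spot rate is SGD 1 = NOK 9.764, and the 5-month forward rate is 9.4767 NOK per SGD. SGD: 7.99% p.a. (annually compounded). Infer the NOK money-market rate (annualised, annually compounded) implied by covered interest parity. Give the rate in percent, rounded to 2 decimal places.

0.52%

T = 5/12 years.
CIP gives F = S · g_NOK/g_SGD, so g_NOK/g_SGD = 9.4767/9.764 = 0.9705756.
SGD growth factor: (1 + 0.0799)^(5/12) = 1.032547.
That pins the NOK growth at 1.0021649.
Annualise: 1.0021649^(12/5) − 1 = 0.005204 = 0.52%.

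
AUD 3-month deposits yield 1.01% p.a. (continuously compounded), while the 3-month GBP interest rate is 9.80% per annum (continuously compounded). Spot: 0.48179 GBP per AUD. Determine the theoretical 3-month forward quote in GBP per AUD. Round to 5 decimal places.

T = 3/12 years.
GBP accumulates by e^(0.0980×3/12) = 1.0248026.
AUD accumulates by e^(0.0101×3/12) = 1.0025282.
CIP: F = S · (grow GBP)/(grow AUD) = 0.48179 × 1.0248026/1.0025282 = 0.4924945 GBP per AUD.

0.49249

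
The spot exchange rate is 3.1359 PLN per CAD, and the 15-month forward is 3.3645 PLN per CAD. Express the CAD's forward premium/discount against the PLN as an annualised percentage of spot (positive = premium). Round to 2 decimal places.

T = 15/12 years.
(F − S)/S = (3.3645 − 3.1359)/3.1359 = 0.0728977.
Per annum: 0.0728977 / (15/12) = 0.058318 = 5.83%.

+5.83%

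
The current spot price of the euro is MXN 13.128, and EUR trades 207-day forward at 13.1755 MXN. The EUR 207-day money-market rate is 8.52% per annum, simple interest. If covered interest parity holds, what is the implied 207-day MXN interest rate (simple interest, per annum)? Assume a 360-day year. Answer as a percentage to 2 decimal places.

9.18%

T = 207/360 years.
CIP gives F = S · g_MXN/g_EUR, so g_MXN/g_EUR = 13.1755/13.128 = 1.0036182.
The EUR side grows by 1 + 0.0852×207/360 = 1.048990.
That pins the MXN growth at 1.0527855.
(1.0527855 − 1)/T = 0.091801, i.e. 9.18%.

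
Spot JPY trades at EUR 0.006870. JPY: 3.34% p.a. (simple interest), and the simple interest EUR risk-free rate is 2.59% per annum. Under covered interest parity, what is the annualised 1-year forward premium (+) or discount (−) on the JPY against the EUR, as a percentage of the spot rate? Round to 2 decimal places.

T = 1 year.
CIP forward (EUR per JPY) = 0.00687 × 1.025900/1.033400 = 0.006820140.
Annualised premium = (F − S)/S × (1/T) = (0.006820140 − 0.00687)/0.00687 ÷ 1 = -0.73%.

-0.73%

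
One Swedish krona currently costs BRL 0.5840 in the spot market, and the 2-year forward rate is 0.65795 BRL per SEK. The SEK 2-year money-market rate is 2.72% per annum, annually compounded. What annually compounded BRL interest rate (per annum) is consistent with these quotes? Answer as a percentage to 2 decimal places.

9.03%

T = 2 years.
F/S = 0.65795/0.584 = 1.1266267 = (growth of BRL) / (growth of SEK).
The SEK side grows by (1 + 0.0272)^2 = 1.0551398.
That pins the BRL growth at 1.1887487.
Annualise: 1.1887487^(1/2) − 1 = 0.090298 = 9.03%.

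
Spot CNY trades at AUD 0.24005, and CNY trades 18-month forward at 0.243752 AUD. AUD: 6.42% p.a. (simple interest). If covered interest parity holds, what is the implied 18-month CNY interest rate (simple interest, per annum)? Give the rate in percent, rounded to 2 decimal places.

5.31%

T = 18/12 years.
By CIP, F/S equals the AUD-to-CNY growth ratio: 0.243752/0.24005 = 1.0154218.
AUD growth factor: 1 + 0.0642×18/12 = 1.096300.
That pins the CNY growth at 1.0796499.
r = (1.0796499 − 1)/(18/12) = 0.053100 → 5.31%.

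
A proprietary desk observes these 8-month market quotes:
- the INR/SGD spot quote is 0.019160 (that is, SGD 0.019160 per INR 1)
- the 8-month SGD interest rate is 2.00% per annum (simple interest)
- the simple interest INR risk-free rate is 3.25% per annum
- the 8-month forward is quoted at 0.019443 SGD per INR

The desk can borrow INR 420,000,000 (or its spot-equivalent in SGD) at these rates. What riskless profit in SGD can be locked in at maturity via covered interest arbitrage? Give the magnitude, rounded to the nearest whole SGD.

SGD 188,495

T = 8/12 years.
Route A — deposit INR, sell forward: 420,000,000 × 1.021666667 × 0.019443 = SGD 8,342,991.30.
Route B — convert at spot, deposit SGD: 420,000,000 × 0.019160 × 1.013333333 = SGD 8,154,496.00.
The quoted forward overvalues INR, so borrow SGD, buy INR at spot, deposit the INR at 3.25%, and sell the proceeds forward at 0.019443.
Arbitrage profit = |8,342,991.30 − 8,154,496.00| = SGD 188,495.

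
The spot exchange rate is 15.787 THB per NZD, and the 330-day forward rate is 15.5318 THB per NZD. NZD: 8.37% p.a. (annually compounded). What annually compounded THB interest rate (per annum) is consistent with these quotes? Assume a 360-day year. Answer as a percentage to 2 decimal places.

T = 330/360 years.
By CIP, F/S equals the THB-to-NZD growth ratio: 15.5318/15.787 = 0.9838348.
NZD growth factor: (1 + 0.0837)^(330/360) = 1.0764652.
Hence g_THB = 1.0590639.
r = 1.0590639^(360/330) − 1 = 0.064603 → 6.46%.

6.46%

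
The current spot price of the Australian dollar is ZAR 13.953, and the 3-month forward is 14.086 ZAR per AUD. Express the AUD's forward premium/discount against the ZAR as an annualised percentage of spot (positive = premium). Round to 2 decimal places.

+3.81%

T = 3/12 years.
Period premium: (14.086 − 13.953)/13.953 = 0.0095320.
×(1/T) gives 3.81% p.a.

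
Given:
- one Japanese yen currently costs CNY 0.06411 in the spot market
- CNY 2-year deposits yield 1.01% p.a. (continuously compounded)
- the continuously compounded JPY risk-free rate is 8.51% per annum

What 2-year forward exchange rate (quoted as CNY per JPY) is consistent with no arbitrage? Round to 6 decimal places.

0.055180

T = 2 years.
CNY accumulates by e^(0.0101×2) = 1.0204054.
JPY accumulates by e^(0.0851×2) = 1.1855419.
So F = 0.06411 × 1.0204054 / 1.1855419 = 0.05517999 (CNY/JPY).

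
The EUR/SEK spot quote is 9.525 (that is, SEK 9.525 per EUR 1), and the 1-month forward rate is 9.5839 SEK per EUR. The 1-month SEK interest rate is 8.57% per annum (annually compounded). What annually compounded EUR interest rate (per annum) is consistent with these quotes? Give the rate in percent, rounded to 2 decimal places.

0.83%

T = 1/12 years.
F/S = 9.5839/9.525 = 1.0061837 = (growth of SEK) / (growth of EUR).
SEK growth factor: (1 + 0.0857)^(1/12) = 1.0068756.
That pins the EUR growth at 1.0006876.
r = 1.0006876^(12/1) − 1 = 0.008282 → 0.83%.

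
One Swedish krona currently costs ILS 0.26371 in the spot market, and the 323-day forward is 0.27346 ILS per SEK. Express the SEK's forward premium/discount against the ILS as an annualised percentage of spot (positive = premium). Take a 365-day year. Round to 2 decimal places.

+4.18%

T = 323/365 years.
(F − S)/S = (0.27346 − 0.26371)/0.26371 = 0.0369724.
×(1/T) gives 4.18% p.a.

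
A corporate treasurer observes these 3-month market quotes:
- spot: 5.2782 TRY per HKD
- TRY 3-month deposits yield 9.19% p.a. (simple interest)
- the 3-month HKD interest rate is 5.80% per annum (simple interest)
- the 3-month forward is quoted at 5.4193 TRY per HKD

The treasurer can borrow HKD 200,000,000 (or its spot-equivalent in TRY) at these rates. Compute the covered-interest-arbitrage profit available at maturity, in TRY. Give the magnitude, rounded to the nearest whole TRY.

T = 3/12 years.
Invest the HKD and cover forward: 200,000,000 × 1.014500 × 5.4193 = TRY 1,099,575,970.00.
Convert at spot and invest in TRY: 200,000,000 × 5.2782 × 1.022975 = TRY 1,079,893,329.00.
The quoted forward overvalues HKD, so borrow TRY, buy HKD at spot, deposit the HKD at 5.80%, and sell the proceeds forward at 5.4193.
The gap between the two covered legs is TRY 19,682,641.

TRY 19,682,641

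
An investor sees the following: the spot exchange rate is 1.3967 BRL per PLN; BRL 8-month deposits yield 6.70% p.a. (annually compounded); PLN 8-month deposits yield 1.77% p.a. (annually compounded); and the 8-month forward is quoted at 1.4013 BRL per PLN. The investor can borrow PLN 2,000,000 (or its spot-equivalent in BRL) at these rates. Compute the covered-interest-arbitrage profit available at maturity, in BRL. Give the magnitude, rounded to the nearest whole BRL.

T = 8/12 years.
Route A — deposit PLN, sell forward: 2,000,000 × 1.011765461 × 1.4013 = BRL 2,835,573.88.
Route B — convert at spot, deposit BRL: 2,000,000 × 1.3967 × 1.044182186 = BRL 2,916,818.52.
The quoted forward undervalues PLN, so borrow PLN, convert to BRL at spot, deposit the BRL at 6.70%, and buy PLN forward at 1.4013 to cover the loan.
Profit = 2,916,818.52 − 2,835,573.88 = BRL 81,245.

BRL 81,245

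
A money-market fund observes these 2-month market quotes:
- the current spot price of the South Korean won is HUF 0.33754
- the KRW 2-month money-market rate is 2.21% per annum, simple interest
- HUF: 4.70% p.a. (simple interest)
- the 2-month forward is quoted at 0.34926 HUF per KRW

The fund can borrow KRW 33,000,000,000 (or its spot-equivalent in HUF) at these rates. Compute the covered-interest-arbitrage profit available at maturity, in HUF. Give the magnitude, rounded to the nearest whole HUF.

HUF 341,958,463

T = 2/12 years.
Invest the KRW and cover forward: 33,000,000,000 × 1.003683333333 × 0.34926 = HUF 11,568,032,553.00.
Convert at spot and invest in HUF: 33,000,000,000 × 0.33754 × 1.007833333333 = HUF 11,226,074,090.00.
The quoted forward overvalues KRW, so borrow HUF, buy KRW at spot, deposit the KRW at 2.21%, and sell the proceeds forward at 0.34926.
Arbitrage profit = |11,568,032,553.00 − 11,226,074,090.00| = HUF 341,958,463.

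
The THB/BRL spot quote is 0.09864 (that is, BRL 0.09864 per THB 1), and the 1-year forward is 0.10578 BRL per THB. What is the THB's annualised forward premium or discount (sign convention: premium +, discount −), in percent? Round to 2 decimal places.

+7.24%

T = 1 year.
Period premium: (0.10578 − 0.09864)/0.09864 = 0.0723844.
Annualise by dividing by T: 0.0723844 / 1 = 0.072384 → 7.24%.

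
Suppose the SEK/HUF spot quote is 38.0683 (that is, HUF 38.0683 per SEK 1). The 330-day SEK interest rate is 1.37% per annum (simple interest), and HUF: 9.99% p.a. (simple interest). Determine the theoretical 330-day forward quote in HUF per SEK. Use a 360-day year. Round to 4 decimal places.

T = 330/360 years.
Growth of 1 HUF over T: 1 + 0.0999×330/360 = 1.091575.
SEK accumulates by 1 + 0.0137×330/360 = 1.01255833.
So F = 38.0683 × 1.091575 / 1.01255833 = 41.039023 (HUF/SEK).

41.0390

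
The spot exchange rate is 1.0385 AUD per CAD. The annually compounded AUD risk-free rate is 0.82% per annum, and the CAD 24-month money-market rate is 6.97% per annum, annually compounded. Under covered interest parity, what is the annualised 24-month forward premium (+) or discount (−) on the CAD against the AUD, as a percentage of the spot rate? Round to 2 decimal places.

T = 2 years.
F = S · g_AUD/g_CAD = 1.0385 × 1.0164672/1.1442581 = 0.9225202.
Annualised premium = (F − S)/S × (1/T) = (0.9225202 − 1.0385)/1.0385 ÷ 2 = -5.58%.

-5.58%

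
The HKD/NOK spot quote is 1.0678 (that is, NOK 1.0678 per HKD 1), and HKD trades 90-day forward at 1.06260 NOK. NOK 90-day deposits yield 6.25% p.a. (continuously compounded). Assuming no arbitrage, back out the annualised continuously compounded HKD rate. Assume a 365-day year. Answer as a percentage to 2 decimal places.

8.23%

T = 90/365 years.
By CIP, F/S equals the NOK-to-HKD growth ratio: 1.0626/1.0678 = 0.9951302.
NOK growth factor: e^(0.0625×90/365) = 1.0155303.
So the HKD growth factor = 1.0204999.
r = ln(1.0204999)/(90/365) = 0.082298 → 8.23%.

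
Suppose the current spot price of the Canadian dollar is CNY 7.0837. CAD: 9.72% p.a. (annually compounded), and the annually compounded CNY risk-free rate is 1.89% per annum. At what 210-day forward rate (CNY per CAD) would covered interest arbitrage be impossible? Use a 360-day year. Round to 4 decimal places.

6.7843

T = 210/360 years.
CNY growth factor: (1 + 0.0189)^(210/360) = 1.010982.
Growth of 1 CAD over T: (1 + 0.0972)^(210/360) = 1.0556016.
So F = 7.0837 × 1.010982 / 1.0556016 = 6.784277 (CNY/CAD).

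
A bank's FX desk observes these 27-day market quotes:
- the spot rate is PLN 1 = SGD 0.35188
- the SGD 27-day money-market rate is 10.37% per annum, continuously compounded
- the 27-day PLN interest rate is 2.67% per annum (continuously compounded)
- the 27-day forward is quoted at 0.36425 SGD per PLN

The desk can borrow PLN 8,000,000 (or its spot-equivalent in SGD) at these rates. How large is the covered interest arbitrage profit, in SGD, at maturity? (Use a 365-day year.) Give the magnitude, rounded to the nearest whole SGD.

T = 27/365 years.
Keep in PLN, deliver into the forward: 8,000,000·1.00197702·0.36425 = SGD 2,919,761.04.
Swap to SGD now, deposit: 8,000,000·0.35188·1.007700456 = SGD 2,836,717.09.
The quoted forward overvalues PLN, so borrow SGD, buy PLN at spot, deposit the PLN at 2.67%, and sell the proceeds forward at 0.36425.
The gap between the two covered legs is SGD 83,044.

SGD 83,044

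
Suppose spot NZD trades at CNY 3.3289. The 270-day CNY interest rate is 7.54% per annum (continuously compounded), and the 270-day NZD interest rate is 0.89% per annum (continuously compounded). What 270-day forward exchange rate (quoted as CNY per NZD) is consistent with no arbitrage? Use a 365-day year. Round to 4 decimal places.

3.4967

T = 270/365 years.
Growth of 1 CNY over T: e^(0.0754×270/365) = 1.0573601.
NZD accumulates by e^(0.0089×270/365) = 1.0066053.
So F = 3.3289 × 1.0573601 / 1.0066053 = 3.496749 (CNY/NZD).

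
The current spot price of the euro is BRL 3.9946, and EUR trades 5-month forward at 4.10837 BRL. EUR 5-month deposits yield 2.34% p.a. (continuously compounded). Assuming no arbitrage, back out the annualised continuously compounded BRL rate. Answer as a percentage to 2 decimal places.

T = 5/12 years.
CIP gives F = S · g_BRL/g_EUR, so g_BRL/g_EUR = 4.10837/3.9946 = 1.0284809.
EUR growth factor: e^(0.0234×5/12) = 1.0097977.
That pins the BRL growth at 1.0385576.
Take logs: ln 1.0385576 / (5/12) = 0.090799, so 9.08%.

9.08%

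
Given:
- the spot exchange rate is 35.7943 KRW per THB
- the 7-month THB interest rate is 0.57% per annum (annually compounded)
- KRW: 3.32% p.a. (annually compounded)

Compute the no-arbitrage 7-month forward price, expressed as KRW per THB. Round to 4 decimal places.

36.3620

T = 7/12 years.
Growth of 1 KRW over T: (1 + 0.0332)^(7/12) = 1.01923477.
Growth of 1 THB over T: (1 + 0.0057)^(7/12) = 1.00332106.
CIP: F = S · (grow KRW)/(grow THB) = 35.7943 × 1.01923477/1.00332106 = 36.362035 KRW per THB.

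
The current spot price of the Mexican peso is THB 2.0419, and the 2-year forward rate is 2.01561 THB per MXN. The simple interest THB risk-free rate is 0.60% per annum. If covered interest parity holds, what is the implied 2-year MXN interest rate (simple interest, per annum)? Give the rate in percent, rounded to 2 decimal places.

T = 2 years.
F/S = 2.01561/2.0419 = 0.9871247 = (growth of THB) / (growth of MXN).
THB growth factor: 1 + 0.0060×2 = 1.012000.
Hence g_MXN = 1.0251998.
r = (1.0251998 − 1)/2 = 0.012600 → 1.26%.

1.26%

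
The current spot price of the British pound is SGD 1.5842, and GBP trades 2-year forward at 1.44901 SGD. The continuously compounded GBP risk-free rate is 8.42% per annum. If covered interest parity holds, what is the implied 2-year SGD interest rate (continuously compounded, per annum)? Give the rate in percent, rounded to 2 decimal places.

3.96%

T = 2 years.
F/S = 1.44901/1.5842 = 0.9146636 = (growth of SGD) / (growth of GBP).
GBP growth factor: e^(0.0842×2) = 1.1834099.
That pins the SGD growth at 1.082422.
Take logs: ln 1.082422 / 2 = 0.039601, so 3.96%.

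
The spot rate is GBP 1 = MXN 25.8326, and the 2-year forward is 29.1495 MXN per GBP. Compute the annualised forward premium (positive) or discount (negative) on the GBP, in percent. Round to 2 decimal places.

+6.42%

T = 2 years.
GBP trades forward at +12.83998% vs spot over the period.
×(1/T) gives 6.42% p.a.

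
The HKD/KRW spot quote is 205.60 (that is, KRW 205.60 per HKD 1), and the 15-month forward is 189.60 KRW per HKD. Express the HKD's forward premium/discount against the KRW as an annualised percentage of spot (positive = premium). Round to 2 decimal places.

T = 15/12 years.
(F − S)/S = (189.60 − 205.6)/205.6 = -0.0778210.
Annualise by dividing by T: -0.0778210 / (15/12) = -0.062257 → -6.23%.

-6.23%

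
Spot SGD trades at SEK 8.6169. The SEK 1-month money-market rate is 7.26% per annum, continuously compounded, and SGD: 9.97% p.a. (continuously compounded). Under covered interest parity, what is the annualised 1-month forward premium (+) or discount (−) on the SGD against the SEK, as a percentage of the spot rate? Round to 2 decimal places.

T = 1/12 years.
CIP forward (SEK per SGD) = 8.6169 × 1.0060683/1.0083429 = 8.5974622.
(F − S)/S ÷ T = (8.5974622 − 8.6169)/8.6169/(1/12) = -0.027069 → -2.71%.

-2.71%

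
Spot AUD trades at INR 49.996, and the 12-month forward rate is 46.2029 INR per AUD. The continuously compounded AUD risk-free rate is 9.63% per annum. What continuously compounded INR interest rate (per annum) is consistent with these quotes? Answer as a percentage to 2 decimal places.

T = 1 year.
By CIP, F/S equals the INR-to-AUD growth ratio: 46.2029/49.996 = 0.9241319.
AUD growth factor: e^(0.0963×1) = 1.1010893.
That pins the INR growth at 1.0175517.
Take logs: ln 1.0175517 / 1 = 0.017399, so 1.74%.

1.74%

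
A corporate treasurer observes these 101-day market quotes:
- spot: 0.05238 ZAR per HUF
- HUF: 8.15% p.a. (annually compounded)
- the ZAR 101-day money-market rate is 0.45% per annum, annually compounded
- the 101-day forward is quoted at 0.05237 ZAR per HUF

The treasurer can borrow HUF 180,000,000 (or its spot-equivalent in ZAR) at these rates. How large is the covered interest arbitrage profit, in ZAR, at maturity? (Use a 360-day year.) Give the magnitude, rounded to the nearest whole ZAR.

ZAR 195,818

T = 101/360 years.
Route A — deposit HUF, sell forward: 180,000,000 × 1.022224605 × 0.05237 = ZAR 9,636,102.46.
Route B — convert at spot, deposit ZAR: 180,000,000 × 0.05238 × 1.001260462 = ZAR 9,440,284.14.
The quoted forward overvalues HUF, so borrow ZAR, buy HUF at spot, deposit the HUF at 8.15%, and sell the proceeds forward at 0.05237.
Profit = 9,636,102.46 − 9,440,284.14 = ZAR 195,818.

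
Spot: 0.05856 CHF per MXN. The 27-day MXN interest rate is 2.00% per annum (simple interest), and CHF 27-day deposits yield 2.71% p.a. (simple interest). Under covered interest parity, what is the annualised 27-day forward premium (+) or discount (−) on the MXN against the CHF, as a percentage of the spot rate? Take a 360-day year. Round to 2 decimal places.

T = 27/360 years.
No-arbitrage forward: 0.05856 × 1.0020325 / 1.001500 = 0.05859114 CHF/MXN.
(F − S)/S ÷ T = (0.05859114 − 0.05856)/0.05856/(27/360) = 0.007090 → 0.71%.

+0.71%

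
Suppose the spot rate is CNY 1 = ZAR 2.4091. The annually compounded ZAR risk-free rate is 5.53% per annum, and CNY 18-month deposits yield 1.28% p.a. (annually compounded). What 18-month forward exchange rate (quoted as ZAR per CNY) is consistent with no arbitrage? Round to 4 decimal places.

2.5623

T = 18/12 years.
ZAR growth factor: (1 + 0.0553)^(18/12) = 1.0840864.
Growth of 1 CNY over T: (1 + 0.0128)^(18/12) = 1.0192613.
So F = 2.4091 × 1.0840864 / 1.0192613 = 2.562319 (ZAR/CNY).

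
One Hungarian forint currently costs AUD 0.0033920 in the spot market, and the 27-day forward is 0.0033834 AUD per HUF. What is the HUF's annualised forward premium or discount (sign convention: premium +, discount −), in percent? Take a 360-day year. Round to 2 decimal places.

-3.38%

T = 27/360 years.
(F − S)/S = (0.0033834 − 0.003392)/0.003392 = -0.0025354.
Per annum: -0.0025354 / (27/360) = -0.033805 = -3.38%.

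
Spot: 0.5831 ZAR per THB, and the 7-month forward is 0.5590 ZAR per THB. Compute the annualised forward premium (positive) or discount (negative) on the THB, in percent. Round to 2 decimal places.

T = 7/12 years.
(F − S)/S = (0.5590 − 0.5831)/0.5831 = -0.0413308.
×(1/T) gives -7.09% p.a.

-7.09%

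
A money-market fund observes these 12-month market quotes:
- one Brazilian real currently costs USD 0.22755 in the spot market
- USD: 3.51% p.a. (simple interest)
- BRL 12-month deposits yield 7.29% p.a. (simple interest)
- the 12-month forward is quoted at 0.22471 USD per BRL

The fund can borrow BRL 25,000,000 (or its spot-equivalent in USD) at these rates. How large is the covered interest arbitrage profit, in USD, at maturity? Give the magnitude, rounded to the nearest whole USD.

T = 1 year.
Invest the BRL and cover forward: 25,000,000 × 1.072900 × 0.22471 = USD 6,027,283.98.
Convert at spot and invest in USD: 25,000,000 × 0.22755 × 1.035100 = USD 5,888,425.13.
The quoted forward overvalues BRL, so borrow USD, buy BRL at spot, deposit the BRL at 7.29%, and sell the proceeds forward at 0.22471.
The gap between the two covered legs is USD 138,859.

USD 138,859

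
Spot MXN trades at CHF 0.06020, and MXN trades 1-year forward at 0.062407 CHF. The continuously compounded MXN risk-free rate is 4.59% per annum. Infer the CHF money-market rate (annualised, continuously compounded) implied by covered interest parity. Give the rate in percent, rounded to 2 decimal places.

T = 1 year.
F/S = 0.062407/0.0602 = 1.0366611 = (growth of CHF) / (growth of MXN).
The MXN side grows by e^(0.0459×1) = 1.0469697.
That pins the CHF growth at 1.0853528.
Take logs: ln 1.0853528 / 1 = 0.081905, so 8.19%.

8.19%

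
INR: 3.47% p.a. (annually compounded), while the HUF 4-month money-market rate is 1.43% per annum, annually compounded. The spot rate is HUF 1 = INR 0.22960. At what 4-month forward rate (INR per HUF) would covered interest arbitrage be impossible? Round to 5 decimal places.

T = 4/12 years.
Growth of 1 INR over T: (1 + 0.0347)^(4/12) = 1.0114354.
HUF accumulates by (1 + 0.0143)^(4/12) = 1.0047441.
CIP: F = S · (grow INR)/(grow HUF) = 0.2296 × 1.0114354/1.0047441 = 0.2311291 INR per HUF.

0.23113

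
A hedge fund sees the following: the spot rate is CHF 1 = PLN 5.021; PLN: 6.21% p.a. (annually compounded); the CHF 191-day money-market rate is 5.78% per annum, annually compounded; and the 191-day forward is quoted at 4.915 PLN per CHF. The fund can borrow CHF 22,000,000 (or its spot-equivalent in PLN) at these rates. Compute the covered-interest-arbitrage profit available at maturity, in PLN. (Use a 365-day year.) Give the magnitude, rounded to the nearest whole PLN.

T = 191/365 years.
Keep in CHF, deliver into the forward: 22,000,000·1.02984077599·4.915 = PLN 111,356,683.11.
Swap to PLN now, deposit: 22,000,000·5.021·1.03202932016 = PLN 114,000,022.76.
The quoted forward undervalues CHF, so borrow CHF, convert to PLN at spot, deposit the PLN at 6.21%, and buy CHF forward at 4.915 to cover the loan.
Arbitrage profit = |111,356,683.11 − 114,000,022.76| = PLN 2,643,340.

PLN 2,643,340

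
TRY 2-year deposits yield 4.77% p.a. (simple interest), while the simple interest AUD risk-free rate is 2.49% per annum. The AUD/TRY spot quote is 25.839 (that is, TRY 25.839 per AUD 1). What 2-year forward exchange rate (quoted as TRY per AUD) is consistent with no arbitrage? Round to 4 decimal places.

26.9614

T = 2 years.
Growth of 1 TRY over T: 1 + 0.0477×2 = 1.095400.
Growth of 1 AUD over T: 1 + 0.0249×2 = 1.049800.
Forward (TRY per AUD) = 25.839 × 1.095400 / 1.049800 = 26.961365.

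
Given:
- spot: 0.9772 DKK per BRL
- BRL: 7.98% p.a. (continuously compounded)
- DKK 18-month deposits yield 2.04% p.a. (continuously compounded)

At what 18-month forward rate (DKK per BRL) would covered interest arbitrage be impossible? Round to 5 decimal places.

T = 18/12 years.
DKK accumulates by e^(0.0204×18/12) = 1.031073.
BRL growth factor: e^(0.0798×18/12) = 1.1271587.
So F = 0.9772 × 1.031073 / 1.1271587 = 0.8938977 (DKK/BRL).

0.89390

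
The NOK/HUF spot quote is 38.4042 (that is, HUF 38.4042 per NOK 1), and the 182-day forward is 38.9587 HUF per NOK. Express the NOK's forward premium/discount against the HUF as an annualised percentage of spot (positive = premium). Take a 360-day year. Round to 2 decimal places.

+2.86%

T = 182/360 years.
(F − S)/S = (38.9587 − 38.4042)/38.4042 = 0.0144385.
Per annum: 0.0144385 / (182/360) = 0.028560 = 2.86%.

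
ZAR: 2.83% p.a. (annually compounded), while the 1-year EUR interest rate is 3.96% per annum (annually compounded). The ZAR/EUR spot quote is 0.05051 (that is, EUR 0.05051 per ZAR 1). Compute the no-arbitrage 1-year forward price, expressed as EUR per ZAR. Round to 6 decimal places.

0.051065

T = 1 year.
Growth of 1 EUR over T: (1 + 0.0396)^1 = 1.039600.
ZAR accumulates by (1 + 0.0283)^1 = 1.028300.
CIP: F = S · (grow EUR)/(grow ZAR) = 0.05051 × 1.039600/1.028300 = 0.05106505 EUR per ZAR.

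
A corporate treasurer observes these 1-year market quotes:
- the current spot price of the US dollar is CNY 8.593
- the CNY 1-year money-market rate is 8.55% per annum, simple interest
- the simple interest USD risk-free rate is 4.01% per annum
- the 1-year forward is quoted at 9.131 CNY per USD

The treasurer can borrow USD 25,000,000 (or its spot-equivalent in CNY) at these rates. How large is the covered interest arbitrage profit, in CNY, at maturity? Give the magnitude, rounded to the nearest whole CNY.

CNY 4,236,290

T = 1 year.
Keep in USD, deliver into the forward: 25,000,000·1.040100·9.131 = CNY 237,428,827.50.
Swap to CNY now, deposit: 25,000,000·8.593·1.085500 = CNY 233,192,537.50.
The quoted forward overvalues USD, so borrow CNY, buy USD at spot, deposit the USD at 4.01%, and sell the proceeds forward at 9.131.
Profit = 237,428,827.50 − 233,192,537.50 = CNY 4,236,290.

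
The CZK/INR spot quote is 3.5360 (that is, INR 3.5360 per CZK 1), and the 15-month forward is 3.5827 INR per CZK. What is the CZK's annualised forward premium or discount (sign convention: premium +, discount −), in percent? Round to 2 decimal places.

+1.06%

T = 15/12 years.
(F − S)/S = (3.5827 − 3.536)/3.536 = 0.0132070.
×(1/T) gives 1.06% p.a.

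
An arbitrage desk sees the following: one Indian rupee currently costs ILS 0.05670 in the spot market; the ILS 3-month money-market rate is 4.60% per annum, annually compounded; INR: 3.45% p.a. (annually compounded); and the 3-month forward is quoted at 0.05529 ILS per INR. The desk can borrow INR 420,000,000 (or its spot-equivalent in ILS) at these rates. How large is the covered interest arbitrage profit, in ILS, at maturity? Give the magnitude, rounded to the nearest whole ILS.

T = 3/12 years.
Route A — deposit INR, sell forward: 420,000,000 × 1.0085156078 × 0.05529 = ILS 23,419,547.74.
Route B — convert at spot, deposit ILS: 420,000,000 × 0.05670 × 1.0113067853 = ILS 24,083,259.79.
The quoted forward undervalues INR, so borrow INR, convert to ILS at spot, deposit the ILS at 4.60%, and buy INR forward at 0.05529 to cover the loan.
Arbitrage profit = |23,419,547.74 − 24,083,259.79| = ILS 663,712.

ILS 663,712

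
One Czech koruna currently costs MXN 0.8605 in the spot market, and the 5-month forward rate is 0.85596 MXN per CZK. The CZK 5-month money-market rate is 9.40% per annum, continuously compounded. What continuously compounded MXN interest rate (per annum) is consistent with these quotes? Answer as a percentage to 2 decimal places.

T = 5/12 years.
CIP gives F = S · g_MXN/g_CZK, so g_MXN/g_CZK = 0.85596/0.8605 = 0.9947240.
CZK growth factor: e^(0.0940×5/12) = 1.0399438.
That pins the MXN growth at 1.0344571.
r = ln(1.0344571)/(5/12) = 0.081304 → 8.13%.

8.13%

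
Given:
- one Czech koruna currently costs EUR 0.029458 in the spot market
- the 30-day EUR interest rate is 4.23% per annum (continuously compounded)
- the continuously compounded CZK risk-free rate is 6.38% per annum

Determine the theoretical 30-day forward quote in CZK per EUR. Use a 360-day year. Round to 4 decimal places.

T = 30/360 years.
EUR growth factor: e^(0.0423×30/360) = 1.00353122.
Growth of 1 CZK over T: e^(0.0638×30/360) = 1.00533083.
Forward (EUR per CZK) = 0.029458 × 1.00353122 / 1.00533083 = 0.029405268.
Quoted the other way: 1/0.029405268 = 34.0075 CZK per EUR.

34.0075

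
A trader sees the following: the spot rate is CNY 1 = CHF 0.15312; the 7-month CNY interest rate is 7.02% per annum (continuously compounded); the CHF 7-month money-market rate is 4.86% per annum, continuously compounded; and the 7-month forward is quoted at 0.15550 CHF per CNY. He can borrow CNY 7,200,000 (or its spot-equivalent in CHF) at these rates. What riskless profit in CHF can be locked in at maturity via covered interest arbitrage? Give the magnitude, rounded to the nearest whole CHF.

T = 7/12 years.
Keep in CNY, deliver into the forward: 7,200,000·1.041800014·0.15550 = CHF 1,166,399.30.
Swap to CHF now, deposit: 7,200,000·0.15312·1.028755686 = CHF 1,134,166.11.
The quoted forward overvalues CNY, so borrow CHF, buy CNY at spot, deposit the CNY at 7.02%, and sell the proceeds forward at 0.15550.
Arbitrage profit = |1,166,399.30 − 1,134,166.11| = CHF 32,233.

CHF 32,233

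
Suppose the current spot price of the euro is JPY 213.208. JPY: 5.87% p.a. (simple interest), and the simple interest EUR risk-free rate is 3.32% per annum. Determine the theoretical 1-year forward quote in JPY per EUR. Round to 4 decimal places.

T = 1 year.
Growth of 1 JPY over T: 1 + 0.0587×1 = 1.058700.
EUR accumulates by 1 + 0.0332×1 = 1.033200.
So F = 213.208 × 1.058700 / 1.033200 = 218.470102 (JPY/EUR).

218.4701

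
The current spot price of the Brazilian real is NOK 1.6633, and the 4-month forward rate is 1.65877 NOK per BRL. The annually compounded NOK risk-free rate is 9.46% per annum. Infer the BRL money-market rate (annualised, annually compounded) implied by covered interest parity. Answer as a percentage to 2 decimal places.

T = 4/12 years.
By CIP, F/S equals the NOK-to-BRL growth ratio: 1.65877/1.6633 = 0.9972765.
The NOK side grows by (1 + 0.0946)^(4/12) = 1.0305882.
That pins the BRL growth at 1.0334027.
Annualise: 1.0334027^(12/4) − 1 = 0.103593 = 10.36%.

10.36%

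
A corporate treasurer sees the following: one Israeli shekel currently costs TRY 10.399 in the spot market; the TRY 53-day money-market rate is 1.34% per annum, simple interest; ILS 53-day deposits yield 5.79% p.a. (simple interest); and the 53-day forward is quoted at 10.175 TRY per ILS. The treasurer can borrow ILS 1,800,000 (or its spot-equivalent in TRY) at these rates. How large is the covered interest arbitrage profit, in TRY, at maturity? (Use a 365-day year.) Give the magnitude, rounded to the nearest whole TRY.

T = 53/365 years.
Invest the ILS and cover forward: 1,800,000 × 1.0084073973 × 10.175 = TRY 18,468,981.48.
Convert at spot and invest in TRY: 1,800,000 × 10.399 × 1.0019457534 = TRY 18,754,621.00.
The quoted forward undervalues ILS, so borrow ILS, convert to TRY at spot, deposit the TRY at 1.34%, and buy ILS forward at 10.175 to cover the loan.
Profit = 18,754,621.00 − 18,468,981.48 = TRY 285,640.

TRY 285,640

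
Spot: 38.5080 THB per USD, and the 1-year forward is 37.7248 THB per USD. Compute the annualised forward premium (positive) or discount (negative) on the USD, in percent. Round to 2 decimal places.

T = 1 year.
Period premium: (37.7248 − 38.508)/38.508 = -0.0203386.
Per annum: -0.0203386 / 1 = -0.020339 = -2.03%.

-2.03%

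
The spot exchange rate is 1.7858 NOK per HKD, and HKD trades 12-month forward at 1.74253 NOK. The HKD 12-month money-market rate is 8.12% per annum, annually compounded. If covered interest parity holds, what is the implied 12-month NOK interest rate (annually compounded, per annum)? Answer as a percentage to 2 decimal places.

T = 1 year.
By CIP, F/S equals the NOK-to-HKD growth ratio: 1.74253/1.7858 = 0.9757700.
The HKD side grows by (1 + 0.0812)^1 = 1.081200.
Hence g_NOK = 1.0550025.
r = 1.0550025^(1/1) − 1 = 0.055003 → 5.50%.

5.50%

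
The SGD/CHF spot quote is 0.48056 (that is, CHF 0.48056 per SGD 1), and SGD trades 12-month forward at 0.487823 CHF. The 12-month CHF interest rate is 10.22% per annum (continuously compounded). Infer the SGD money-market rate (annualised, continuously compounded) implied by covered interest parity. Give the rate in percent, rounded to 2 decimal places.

T = 1 year.
F/S = 0.487823/0.48056 = 1.0151136 = (growth of CHF) / (growth of SGD).
CHF growth factor: e^(0.1022×1) = 1.107605.
That pins the SGD growth at 1.0911143.
r = ln(1.0911143)/1 = 0.087199 → 8.72%.

8.72%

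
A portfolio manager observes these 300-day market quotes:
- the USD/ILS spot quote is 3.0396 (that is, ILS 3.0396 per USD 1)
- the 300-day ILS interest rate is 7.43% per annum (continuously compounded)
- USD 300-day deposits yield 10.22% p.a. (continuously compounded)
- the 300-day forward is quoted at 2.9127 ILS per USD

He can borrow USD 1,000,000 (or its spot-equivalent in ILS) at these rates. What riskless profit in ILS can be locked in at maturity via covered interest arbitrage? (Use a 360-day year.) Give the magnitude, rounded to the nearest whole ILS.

ILS 62,116

T = 300/360 years.
Invest the USD and cover forward: 1,000,000 × 1.088898535 × 2.9127 = ILS 3,171,634.76.
Convert at spot and invest in ILS: 1,000,000 × 3.0396 × 1.063873685 = ILS 3,233,750.45.
The quoted forward undervalues USD, so borrow USD, convert to ILS at spot, deposit the ILS at 7.43%, and buy USD forward at 2.9127 to cover the loan.
Profit = 3,233,750.45 − 3,171,634.76 = ILS 62,116.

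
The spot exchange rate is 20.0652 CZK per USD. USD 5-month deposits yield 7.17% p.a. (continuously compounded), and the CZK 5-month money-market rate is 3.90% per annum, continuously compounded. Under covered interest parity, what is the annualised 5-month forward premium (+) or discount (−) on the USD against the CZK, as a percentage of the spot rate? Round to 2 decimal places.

T = 5/12 years.
F = S · g_CZK/g_USD = 20.0652 × 1.0163827/1.0303257 = 19.7936654.
(F − S)/S ÷ T = (19.7936654 − 20.0652)/20.0652/(5/12) = -0.032478 → -3.25%.

-3.25%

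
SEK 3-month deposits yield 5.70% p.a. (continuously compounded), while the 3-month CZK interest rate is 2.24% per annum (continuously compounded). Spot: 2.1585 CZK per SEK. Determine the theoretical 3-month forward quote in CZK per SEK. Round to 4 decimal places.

T = 3/12 years.
CZK accumulates by e^(0.0224×3/12) = 1.0056157.
SEK accumulates by e^(0.0570×3/12) = 1.014352.
Forward (CZK per SEK) = 2.1585 × 1.0056157 / 1.014352 = 2.139910.

2.1399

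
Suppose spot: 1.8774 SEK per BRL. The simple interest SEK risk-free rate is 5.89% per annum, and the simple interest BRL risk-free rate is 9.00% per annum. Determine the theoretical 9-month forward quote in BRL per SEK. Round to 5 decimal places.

0.54455

T = 9/12 years.
Growth of 1 SEK over T: 1 + 0.0589×9/12 = 1.044175.
BRL growth factor: 1 + 0.0900×9/12 = 1.067500.
So F = 1.8774 × 1.044175 / 1.067500 = 1.836379 (SEK/BRL).
Quoted the other way: 1/1.836379 = 0.54455 BRL per SEK.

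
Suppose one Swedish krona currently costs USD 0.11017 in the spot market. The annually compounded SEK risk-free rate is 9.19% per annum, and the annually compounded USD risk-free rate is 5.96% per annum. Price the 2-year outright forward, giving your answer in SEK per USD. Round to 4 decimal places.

9.6387

T = 2 years.
USD accumulates by (1 + 0.0596)^2 = 1.1227522.
SEK growth factor: (1 + 0.0919)^2 = 1.1922456.
Forward (USD per SEK) = 0.11017 × 1.1227522 / 1.1922456 = 0.1037484.
Quoted the other way: 1/0.1037484 = 9.6387 SEK per USD.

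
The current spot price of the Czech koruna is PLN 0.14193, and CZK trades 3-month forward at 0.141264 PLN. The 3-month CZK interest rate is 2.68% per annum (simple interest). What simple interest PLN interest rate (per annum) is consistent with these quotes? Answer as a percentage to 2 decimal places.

T = 3/12 years.
CIP gives F = S · g_PLN/g_CZK, so g_PLN/g_CZK = 0.141264/0.14193 = 0.9953075.
CZK growth factor: 1 + 0.0268×3/12 = 1.006700.
So the PLN growth factor = 1.0019761.
r = (1.0019761 − 1)/(3/12) = 0.007904 → 0.79%.

0.79%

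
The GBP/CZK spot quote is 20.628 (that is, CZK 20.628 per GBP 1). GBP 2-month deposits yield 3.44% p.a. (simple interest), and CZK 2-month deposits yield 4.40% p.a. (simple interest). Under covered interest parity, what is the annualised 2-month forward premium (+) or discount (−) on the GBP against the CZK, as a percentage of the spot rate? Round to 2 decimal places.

+0.95%

T = 2/12 years.
No-arbitrage forward: 20.628 × 1.0073333 / 1.0057333 = 20.660817 CZK/GBP.
Annualised premium = (F − S)/S × (1/T) = (20.660817 − 20.628)/20.628 ÷ (2/12) = 0.95%.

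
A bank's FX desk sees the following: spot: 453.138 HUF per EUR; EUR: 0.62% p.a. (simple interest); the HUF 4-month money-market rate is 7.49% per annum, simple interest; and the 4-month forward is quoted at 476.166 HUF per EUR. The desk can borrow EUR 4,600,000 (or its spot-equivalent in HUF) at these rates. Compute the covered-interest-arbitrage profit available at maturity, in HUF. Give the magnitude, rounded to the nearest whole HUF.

T = 4/12 years.
Route A — deposit EUR, sell forward: 4,600,000 × 1.002066666667 × 476.166 = HUF 2,194,890,351.44.
Route B — convert at spot, deposit HUF: 4,600,000 × 453.138 × 1.024966666667 = HUF 2,136,476,188.84.
The quoted forward overvalues EUR, so borrow HUF, buy EUR at spot, deposit the EUR at 0.62%, and sell the proceeds forward at 476.166.
Profit = 2,194,890,351.44 − 2,136,476,188.84 = HUF 58,414,163.

HUF 58,414,163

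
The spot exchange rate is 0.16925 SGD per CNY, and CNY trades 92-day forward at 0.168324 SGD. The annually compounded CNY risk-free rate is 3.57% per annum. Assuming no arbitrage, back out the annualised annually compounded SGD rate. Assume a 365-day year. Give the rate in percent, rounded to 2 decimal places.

T = 92/365 years.
CIP gives F = S · g_SGD/g_CNY, so g_SGD/g_CNY = 0.168324/0.16925 = 0.9945288.
The CNY side grows by (1 + 0.0357)^(92/365) = 1.0088807.
So the SGD growth factor = 1.0033609.
Annualise: 1.0033609^(365/92) − 1 = 0.013401 = 1.34%.

1.34%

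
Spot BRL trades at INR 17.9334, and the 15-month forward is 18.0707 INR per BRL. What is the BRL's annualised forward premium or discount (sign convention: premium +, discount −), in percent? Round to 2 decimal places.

+0.61%

T = 15/12 years.
BRL trades forward at +0.76561% vs spot over the period.
Annualise by dividing by T: 0.0076561 / (15/12) = 0.006125 → 0.61%.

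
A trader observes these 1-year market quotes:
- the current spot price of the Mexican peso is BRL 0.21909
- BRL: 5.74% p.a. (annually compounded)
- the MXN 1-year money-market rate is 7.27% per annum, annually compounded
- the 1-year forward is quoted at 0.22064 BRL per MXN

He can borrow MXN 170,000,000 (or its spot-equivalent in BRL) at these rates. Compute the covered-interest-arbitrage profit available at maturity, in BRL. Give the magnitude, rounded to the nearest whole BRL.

T = 1 year.
Invest the MXN and cover forward: 170,000,000 × 1.072700 × 0.22064 = BRL 40,235,689.76.
Convert at spot and invest in BRL: 170,000,000 × 0.21909 × 1.057400 = BRL 39,383,180.22.
The quoted forward overvalues MXN, so borrow BRL, buy MXN at spot, deposit the MXN at 7.27%, and sell the proceeds forward at 0.22064.
The gap between the two covered legs is BRL 852,510.

BRL 852,510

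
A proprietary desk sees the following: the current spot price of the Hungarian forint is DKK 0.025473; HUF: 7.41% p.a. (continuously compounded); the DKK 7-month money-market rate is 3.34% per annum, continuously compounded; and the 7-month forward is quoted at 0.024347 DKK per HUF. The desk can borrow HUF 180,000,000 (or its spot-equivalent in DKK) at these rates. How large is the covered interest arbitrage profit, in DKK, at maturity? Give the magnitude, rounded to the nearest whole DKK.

DKK 99,304

T = 7/12 years.
Route A — deposit HUF, sell forward: 180,000,000 × 1.044172807 × 0.024347 = DKK 4,576,045.56.
Route B — convert at spot, deposit DKK: 180,000,000 × 0.025473 × 1.019674372 = DKK 4,675,349.75.
The quoted forward undervalues HUF, so borrow HUF, convert to DKK at spot, deposit the DKK at 3.34%, and buy HUF forward at 0.024347 to cover the loan.
Profit = 4,675,349.75 − 4,576,045.56 = DKK 99,304.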